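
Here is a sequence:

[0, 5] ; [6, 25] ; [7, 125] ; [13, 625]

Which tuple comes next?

[14, 3125]

For the first value, alternating steps +6, +1, +6, +1, …: 0, 6, 7, 13 → 14.
Second value — ×5 each step: 5, 25, 125, 625 → 3125.
Combining the parts gives [14, 3125].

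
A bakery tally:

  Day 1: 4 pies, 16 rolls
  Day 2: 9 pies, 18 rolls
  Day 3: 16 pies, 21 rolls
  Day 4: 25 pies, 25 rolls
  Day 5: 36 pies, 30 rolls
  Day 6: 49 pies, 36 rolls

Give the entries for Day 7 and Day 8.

Pies — perfect squares: 2², 3², 4², …: 4, 9, 16, 25, 36, 49 → 64 → 81.
Rolls: 16, 18, 21, 25, 30, 36 → 43 → 51 (differences are 2, 3, 4, … (increasing by 1 each time)).
Putting the parts together: 64 pies, 43 rolls and then 81 pies, 51 rolls.

64 pies, 43 rolls; 81 pies, 51 rolls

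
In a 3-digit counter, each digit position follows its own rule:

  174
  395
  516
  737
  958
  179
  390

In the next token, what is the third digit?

1

First digit: 1, 3, 5, 7, 9, 1, 3 → 5 (+2 each step, mod 10).
Second digit: +2 each step, mod 10; 7, 9, 1, 3, 5, 7, 9 → 1.
Third digit goes 4, 5, 6, 7, 8, 9, 0 → 1 (+1 each step, mod 10).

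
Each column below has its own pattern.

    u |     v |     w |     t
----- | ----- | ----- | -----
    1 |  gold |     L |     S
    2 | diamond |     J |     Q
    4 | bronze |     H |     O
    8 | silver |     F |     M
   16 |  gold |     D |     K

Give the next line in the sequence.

32  diamond  B  I

Column u: ×2 each step; 1, 2, 4, 8, 16 → 32.
Column v: repeats gold → diamond → bronze → silver, so gold, diamond, bronze, silver, gold → diamond.
For the column w, letters move back 2 places in the alphabet: L, J, H, F, D → B.
Column t: S, Q, O, M, K → I (letters move back 2 places in the alphabet).
So the next line is 32  diamond  B  I.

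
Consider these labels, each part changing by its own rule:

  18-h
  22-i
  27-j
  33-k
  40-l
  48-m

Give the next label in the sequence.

57-n

First component — differences are 4, 5, 6, … (increasing by 1 each time): 18, 22, 27, 33, 40, 48 → 57.
Letter: letters move forward 1 place in the alphabet, so h, i, j, k, l, m → n.
Combining the parts gives 57-n.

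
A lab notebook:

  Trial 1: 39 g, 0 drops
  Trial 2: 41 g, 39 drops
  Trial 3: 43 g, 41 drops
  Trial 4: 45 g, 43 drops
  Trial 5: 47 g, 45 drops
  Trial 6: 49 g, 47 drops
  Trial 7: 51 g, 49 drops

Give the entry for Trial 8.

53 g, 51 drops

For the g, +2 each step: 39, 41, 43, 45, 47, 49, 51 → 53.
Drops goes 0, 39, 41, 43, 45, 47, 49 → 51 (always the previous value of the g).
Combining the parts gives 53 g, 51 drops.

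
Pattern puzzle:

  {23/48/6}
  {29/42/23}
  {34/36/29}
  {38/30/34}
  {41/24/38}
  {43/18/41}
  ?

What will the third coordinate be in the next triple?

First coordinate — differences are 6, 5, 4, … (decreasing by 1 each time): 23, 29, 34, 38, 41, 43 → 44.
Third coordinate: always the previous value of the first coordinate, so 6, 23, 29, 34, 38, 41 → 43.

43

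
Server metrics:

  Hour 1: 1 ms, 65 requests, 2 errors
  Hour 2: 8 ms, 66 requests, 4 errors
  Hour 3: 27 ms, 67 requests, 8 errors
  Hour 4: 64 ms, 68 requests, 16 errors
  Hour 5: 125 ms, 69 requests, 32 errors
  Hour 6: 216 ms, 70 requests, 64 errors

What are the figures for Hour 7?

343 ms, 71 requests, 128 errors

Ms: perfect cubes: 1³, 2³, 3³, …; 1, 8, 27, 64, 125, 216 → 343.
For the requests, +1 each step: 65, 66, 67, 68, 69, 70 → 71.
Errors — ×2 each step: 2, 4, 8, 16, 32, 64 → 128.
Putting it together: 343 ms, 71 requests, 128 errors.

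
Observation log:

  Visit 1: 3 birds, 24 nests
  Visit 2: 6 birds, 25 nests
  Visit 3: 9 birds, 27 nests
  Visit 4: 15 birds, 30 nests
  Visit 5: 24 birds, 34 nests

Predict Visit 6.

Birds — each term is the sum of the two before it: 3, 6, 9, 15, 24 → 39.
For the nests, differences are 1, 2, 3, … (increasing by 1 each time): 24, 25, 27, 30, 34 → 39.
Combining the parts gives 39 birds, 39 nests.

39 birds, 39 nests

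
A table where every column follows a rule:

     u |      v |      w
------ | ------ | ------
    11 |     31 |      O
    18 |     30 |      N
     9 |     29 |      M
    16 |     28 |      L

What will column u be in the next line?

7

Column u — alternating steps +7, −9, +7, −9, …: 11, 18, 9, 16 → 7.
For the column v, −1 each step: 31, 30, 29, 28 → 27.
For the column w, letters move back 1 place in the alphabet: O, N, M, L → K.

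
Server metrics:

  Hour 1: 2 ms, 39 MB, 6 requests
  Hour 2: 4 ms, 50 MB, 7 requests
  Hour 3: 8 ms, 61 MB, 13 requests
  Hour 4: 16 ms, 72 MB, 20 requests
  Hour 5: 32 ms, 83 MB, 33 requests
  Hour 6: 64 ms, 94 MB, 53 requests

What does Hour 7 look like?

Ms — ×2 each step: 2, 4, 8, 16, 32, 64 → 128.
MB: 39, 50, 61, 72, 83, 94 → 105 (+11 each step).
Requests: each term is the sum of the two before it; 6, 7, 13, 20, 33, 53 → 86.
Putting it together: 128 ms, 105 MB, 86 requests.

128 ms, 105 MB, 86 requests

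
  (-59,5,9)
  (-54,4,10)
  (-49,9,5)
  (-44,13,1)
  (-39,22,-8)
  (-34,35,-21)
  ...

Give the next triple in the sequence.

For the first entry, +5 each step: -59, -54, -49, -44, -39, -34 → -29.
Second entry: 5, 4, 9, 13, 22, 35 → 57 (each term is the sum of the two before it).
Third entry: together with the second entry always sums to 14, so 9, 10, 5, 1, -8, -21 → -43.
So the next triple is (-29,57,-43).

(-29,57,-43)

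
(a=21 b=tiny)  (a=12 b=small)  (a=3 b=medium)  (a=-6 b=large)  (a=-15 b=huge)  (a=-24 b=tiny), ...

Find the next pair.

(a=-33 b=small)

For the a, −9 each step: 21, 12, 3, -6, -15, -24 → -33.
B: tiny, small, medium, large, huge, tiny → small (repeats tiny → small → medium → large → huge).
Putting it together: (a=-33 b=small).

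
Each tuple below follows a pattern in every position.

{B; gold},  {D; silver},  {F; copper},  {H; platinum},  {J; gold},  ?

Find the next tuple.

Letter goes B, D, F, H, J → L (letters move forward 2 places in the alphabet).
Metal — repeats gold → silver → copper → platinum: gold, silver, copper, platinum, gold → silver.
Putting it together: {L; silver}.

{L; silver}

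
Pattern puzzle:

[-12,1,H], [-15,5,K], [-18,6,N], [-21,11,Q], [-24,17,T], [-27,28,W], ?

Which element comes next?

[-30,45,Z]

First part goes -12, -15, -18, -21, -24, -27 → -30 (−3 each step).
Second part goes 1, 5, 6, 11, 17, 28 → 45 (each term is the sum of the two before it).
Letter goes H, K, N, Q, T, W → Z (letters move forward 3 places in the alphabet).
So the next element is [-30,45,Z].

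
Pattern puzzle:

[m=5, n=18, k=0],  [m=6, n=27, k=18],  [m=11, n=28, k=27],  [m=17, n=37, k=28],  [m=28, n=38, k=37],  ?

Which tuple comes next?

[m=45, n=47, k=38]

M — each term is the sum of the two before it: 5, 6, 11, 17, 28 → 45.
For the n, alternating steps +9, +1, +9, +1, …: 18, 27, 28, 37, 38 → 47.
K goes 0, 18, 27, 28, 37 → 38 (always the previous value of the n).
Putting it together: [m=45, n=47, k=38].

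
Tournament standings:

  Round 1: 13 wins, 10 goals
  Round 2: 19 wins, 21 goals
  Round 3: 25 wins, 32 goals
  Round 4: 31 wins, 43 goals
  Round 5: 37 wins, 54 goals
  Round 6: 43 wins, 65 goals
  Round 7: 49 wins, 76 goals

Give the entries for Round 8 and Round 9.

Wins: 13, 19, 25, 31, 37, 43, 49 → 55 → 61 (+6 each step).
Goals: 10, 21, 32, 43, 54, 65, 76 → 87 → 98 (+11 each step).
Putting the parts together: 55 wins, 87 goals and then 61 wins, 98 goals.

55 wins, 87 goals; 61 wins, 98 goals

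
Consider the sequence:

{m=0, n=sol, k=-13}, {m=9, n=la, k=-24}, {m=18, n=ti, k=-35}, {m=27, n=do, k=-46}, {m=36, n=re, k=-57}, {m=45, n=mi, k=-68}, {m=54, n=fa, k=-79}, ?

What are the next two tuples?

M — +9 each step: 0, 9, 18, 27, 36, 45, 54 → 63 → 72.
N: runs through the solfège scale do→ti, so sol, la, ti, do, re, mi, fa → sol → la.
K: −11 each step, so -13, -24, -35, -46, -57, -68, -79 → -90 → -101.
Putting the parts together: {m=63, n=sol, k=-90} and then {m=72, n=la, k=-101}.

{m=63, n=sol, k=-90}, {m=72, n=la, k=-101}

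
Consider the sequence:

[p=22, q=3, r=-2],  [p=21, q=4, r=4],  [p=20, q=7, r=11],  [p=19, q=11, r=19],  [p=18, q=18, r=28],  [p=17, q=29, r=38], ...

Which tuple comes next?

[p=16, q=47, r=49]

For the p, −1 each step: 22, 21, 20, 19, 18, 17 → 16.
For the q, each term is the sum of the two before it: 3, 4, 7, 11, 18, 29 → 47.
R: differences are 6, 7, 8, … (increasing by 1 each time), so -2, 4, 11, 19, 28, 38 → 49.
Putting it together: [p=16, q=47, r=49].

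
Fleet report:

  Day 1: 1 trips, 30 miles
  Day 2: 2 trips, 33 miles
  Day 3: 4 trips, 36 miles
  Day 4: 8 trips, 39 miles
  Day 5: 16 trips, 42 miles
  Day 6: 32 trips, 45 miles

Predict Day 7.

64 trips, 48 miles

Trips: ×2 each step, so 1, 2, 4, 8, 16, 32 → 64.
For the miles, +3 each step: 30, 33, 36, 39, 42, 45 → 48.
So the next record is 64 trips, 48 miles.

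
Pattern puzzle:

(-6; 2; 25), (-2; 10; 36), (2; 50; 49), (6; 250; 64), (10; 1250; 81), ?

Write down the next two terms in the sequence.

First component: +4 each step; -6, -2, 2, 6, 10 → 14 → 18.
Second component: ×5 each step, so 2, 10, 50, 250, 1250 → 6250 → 31250.
Third component: perfect squares: 5², 6², 7², …, so 25, 36, 49, 64, 81 → 100 → 121.
Putting the parts together: (14; 6250; 100) and then (18; 31250; 121).

(14; 6250; 100), (18; 31250; 121)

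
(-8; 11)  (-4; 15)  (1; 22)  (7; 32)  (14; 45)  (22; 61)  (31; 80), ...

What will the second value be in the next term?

First value: differences are 4, 5, 6, … (increasing by 1 each time), so -8, -4, 1, 7, 14, 22, 31 → 41.
For the second value, differences are 4, 7, 10, … (increasing by 3 each time): 11, 15, 22, 32, 45, 61, 80 → 102.

102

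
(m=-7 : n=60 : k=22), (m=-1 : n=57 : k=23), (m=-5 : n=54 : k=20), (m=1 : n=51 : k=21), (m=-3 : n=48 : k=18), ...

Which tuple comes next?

(m=3 : n=45 : k=19)

M: alternating steps +6, −4, +6, −4, …; -7, -1, -5, 1, -3 → 3.
N: −3 each step, so 60, 57, 54, 51, 48 → 45.
K: alternating steps +1, −3, +1, −3, …, so 22, 23, 20, 21, 18 → 19.
Putting it together: (m=3 : n=45 : k=19).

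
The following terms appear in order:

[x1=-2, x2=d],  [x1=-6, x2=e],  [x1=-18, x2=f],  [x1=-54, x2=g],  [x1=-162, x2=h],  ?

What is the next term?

[x1=-486, x2=i]

X1 — ×3 each step: -2, -6, -18, -54, -162 → -486.
For the x2, letters move forward 1 place in the alphabet: d, e, f, g, h → i.
Putting it together: [x1=-486, x2=i].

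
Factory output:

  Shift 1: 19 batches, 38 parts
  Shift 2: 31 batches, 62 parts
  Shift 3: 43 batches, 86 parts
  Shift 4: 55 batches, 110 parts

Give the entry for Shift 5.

For the batches, +12 each step: 19, 31, 43, 55 → 67.
Parts: 38, 62, 86, 110 → 134 (always 2 × the batches).
Combining the parts gives 67 batches, 134 parts.

67 batches, 134 parts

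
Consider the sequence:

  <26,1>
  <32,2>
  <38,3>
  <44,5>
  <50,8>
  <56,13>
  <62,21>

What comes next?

First slot: +6 each step; 26, 32, 38, 44, 50, 56, 62 → 68.
For the second slot, each term is the sum of the two before it: 1, 2, 3, 5, 8, 13, 21 → 34.
Putting it together: <68,34>.

<68,34>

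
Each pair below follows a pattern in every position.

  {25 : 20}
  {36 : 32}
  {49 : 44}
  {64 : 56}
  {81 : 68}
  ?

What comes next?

First coordinate: perfect squares: 5², 6², 7², …, so 25, 36, 49, 64, 81 → 100.
Second coordinate — +12 each step: 20, 32, 44, 56, 68 → 80.
So the next pair is {100 : 80}.

{100 : 80}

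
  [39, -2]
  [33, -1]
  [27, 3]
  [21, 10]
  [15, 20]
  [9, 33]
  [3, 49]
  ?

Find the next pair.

[-3, 68]

First value: −6 each step; 39, 33, 27, 21, 15, 9, 3 → -3.
Second value: differences are 1, 4, 7, … (increasing by 3 each time); -2, -1, 3, 10, 20, 33, 49 → 68.
Putting it together: [-3, 68].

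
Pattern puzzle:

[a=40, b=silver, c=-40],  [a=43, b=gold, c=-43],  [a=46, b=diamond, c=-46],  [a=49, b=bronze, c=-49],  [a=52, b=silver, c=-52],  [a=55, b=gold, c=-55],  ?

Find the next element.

A — +3 each step: 40, 43, 46, 49, 52, 55 → 58.
B — repeats silver → gold → diamond → bronze: silver, gold, diamond, bronze, silver, gold → diamond.
C — always the negative of the a: -40, -43, -46, -49, -52, -55 → -58.
Putting it together: [a=58, b=diamond, c=-58].

[a=58, b=diamond, c=-58]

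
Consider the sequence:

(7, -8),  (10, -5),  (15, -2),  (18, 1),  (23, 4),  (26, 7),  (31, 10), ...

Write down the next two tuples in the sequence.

(34, 13), (39, 16)

For the first part, alternating steps +3, +5, +3, +5, …: 7, 10, 15, 18, 23, 26, 31 → 34 → 39.
Second part — +3 each step: -8, -5, -2, 1, 4, 7, 10 → 13 → 16.
So the next two tuples are (34, 13) and (39, 16).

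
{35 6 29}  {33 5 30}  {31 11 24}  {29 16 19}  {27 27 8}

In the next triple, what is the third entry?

-8

Second entry: each term is the sum of the two before it, so 6, 5, 11, 16, 27 → 43.
Third entry: 29, 30, 24, 19, 8 → -8 (together with the second entry always sums to 35).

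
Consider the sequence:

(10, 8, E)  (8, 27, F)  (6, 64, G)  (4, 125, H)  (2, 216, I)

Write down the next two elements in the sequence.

(0, 343, J), (-2, 512, K)

First value: 10, 8, 6, 4, 2 → 0 → -2 (−2 each step).
Second value: perfect cubes: 2³, 3³, 4³, …, so 8, 27, 64, 125, 216 → 343 → 512.
Letter: letters move forward 1 place in the alphabet; E, F, G, H, I → J → K.
Putting the parts together: (0, 343, J) and then (-2, 512, K).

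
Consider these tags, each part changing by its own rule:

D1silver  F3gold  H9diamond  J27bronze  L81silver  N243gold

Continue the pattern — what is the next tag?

P729diamond

Letter: letters move forward 2 places in the alphabet, so D, F, H, J, L, N → P.
Second component: 1, 3, 9, 27, 81, 243 → 729 (×3 each step).
Rank: silver, gold, diamond, bronze, silver, gold → diamond (repeats silver → gold → diamond → bronze).
Combining the parts gives P729diamond.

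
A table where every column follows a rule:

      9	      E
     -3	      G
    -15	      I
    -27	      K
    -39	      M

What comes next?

-51  O

First component: 9, -3, -15, -27, -39 → -51 (−12 each step).
Letter: letters move forward 2 places in the alphabet, so E, G, I, K, M → O.
Combining the parts gives -51  O.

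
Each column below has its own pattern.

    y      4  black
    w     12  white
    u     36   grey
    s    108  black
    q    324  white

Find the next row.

o  972  grey

Letter goes y, w, u, s, q → o (letters move back 2 places in the alphabet).
Second component — ×3 each step: 4, 12, 36, 108, 324 → 972.
Shade: repeats black → white → grey, so black, white, grey, black, white → grey.
So the next row is o  972  grey.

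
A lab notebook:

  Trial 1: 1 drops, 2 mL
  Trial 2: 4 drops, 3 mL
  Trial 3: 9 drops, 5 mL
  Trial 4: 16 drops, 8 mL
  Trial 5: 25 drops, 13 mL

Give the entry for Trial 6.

36 drops, 21 mL

Drops goes 1, 4, 9, 16, 25 → 36 (perfect squares: 1², 2², 3², …).
For the mL, each term is the sum of the two before it: 2, 3, 5, 8, 13 → 21.
So the next line is 36 drops, 21 mL.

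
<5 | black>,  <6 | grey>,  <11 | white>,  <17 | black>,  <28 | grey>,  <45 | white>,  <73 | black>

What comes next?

<118 | grey>

First value: 5, 6, 11, 17, 28, 45, 73 → 118 (each term is the sum of the two before it).
For the shade, repeats black → grey → white: black, grey, white, black, grey, white, black → grey.
So the next term is <118 | grey>.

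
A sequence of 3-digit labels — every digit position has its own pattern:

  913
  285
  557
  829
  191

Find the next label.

463

First digit — +3 each step, mod 10: 9, 2, 5, 8, 1 → 4.
Second digit: −3 each step, mod 10, so 1, 8, 5, 2, 9 → 6.
Third digit goes 3, 5, 7, 9, 1 → 3 (+2 each step, mod 10).
So the next label is 463.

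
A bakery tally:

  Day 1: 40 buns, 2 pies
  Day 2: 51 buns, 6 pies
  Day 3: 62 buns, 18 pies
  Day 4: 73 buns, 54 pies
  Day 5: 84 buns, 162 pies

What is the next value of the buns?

Buns: 40, 51, 62, 73, 84 → 95 (+11 each step).

95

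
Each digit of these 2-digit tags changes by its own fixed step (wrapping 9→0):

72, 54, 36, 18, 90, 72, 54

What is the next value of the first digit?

For the first digit, −2 each step, mod 10: 7, 5, 3, 1, 9, 7, 5 → 3.
For the second digit, +2 each step, mod 10: 2, 4, 6, 8, 0, 2, 4 → 6.

3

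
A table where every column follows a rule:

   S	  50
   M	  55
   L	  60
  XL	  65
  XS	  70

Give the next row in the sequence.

S  75

Size goes S, M, L, XL, XS → S (runs through clothing sizes XS→XL).
Second component goes 50, 55, 60, 65, 70 → 75 (+5 each step).
Putting it together: S  75.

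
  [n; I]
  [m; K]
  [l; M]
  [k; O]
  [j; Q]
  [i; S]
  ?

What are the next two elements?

First letter: letters move back 1 place in the alphabet, so n, m, l, k, j, i → h → g.
Second letter: letters move forward 2 places in the alphabet, so I, K, M, O, Q, S → U → W.
So the next two elements are [h; U] and [g; W].

[h; U], [g; W]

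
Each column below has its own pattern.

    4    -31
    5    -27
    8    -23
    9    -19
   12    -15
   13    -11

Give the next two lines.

16  -7; 17  -3

First component goes 4, 5, 8, 9, 12, 13 → 16 → 17 (alternating steps +1, +3, +1, +3, …).
Second component: -31, -27, -23, -19, -15, -11 → -7 → -3 (+4 each step).
So the next two lines are 16  -7 and 17  -3.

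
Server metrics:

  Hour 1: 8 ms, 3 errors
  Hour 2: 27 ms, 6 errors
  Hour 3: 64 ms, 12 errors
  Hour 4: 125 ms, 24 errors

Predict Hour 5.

For the ms, perfect cubes: 2³, 3³, 4³, …: 8, 27, 64, 125 → 216.
Errors: ×2 each step; 3, 6, 12, 24 → 48.
Combining the parts gives 216 ms, 48 errors.

216 ms, 48 errors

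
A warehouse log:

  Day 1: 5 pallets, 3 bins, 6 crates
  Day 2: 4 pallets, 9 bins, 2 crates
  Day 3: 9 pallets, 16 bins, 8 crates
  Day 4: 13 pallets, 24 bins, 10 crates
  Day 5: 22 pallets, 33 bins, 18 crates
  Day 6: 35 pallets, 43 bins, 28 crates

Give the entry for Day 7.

Pallets: 5, 4, 9, 13, 22, 35 → 57 (each term is the sum of the two before it).
Bins goes 3, 9, 16, 24, 33, 43 → 54 (differences are 6, 7, 8, … (increasing by 1 each time)).
For the crates, each term is the sum of the two before it: 6, 2, 8, 10, 18, 28 → 46.
So the next line is 57 pallets, 54 bins, 46 crates.

57 pallets, 54 bins, 46 crates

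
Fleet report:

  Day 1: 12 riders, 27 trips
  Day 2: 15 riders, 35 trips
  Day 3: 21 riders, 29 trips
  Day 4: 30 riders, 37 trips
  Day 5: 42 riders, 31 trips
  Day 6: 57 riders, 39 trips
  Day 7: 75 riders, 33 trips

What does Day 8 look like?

Riders: differences are 3, 6, 9, … (increasing by 3 each time), so 12, 15, 21, 30, 42, 57, 75 → 96.
For the trips, alternating steps +8, −6, +8, −6, …: 27, 35, 29, 37, 31, 39, 33 → 41.
Combining the parts gives 96 riders, 41 trips.

96 riders, 41 trips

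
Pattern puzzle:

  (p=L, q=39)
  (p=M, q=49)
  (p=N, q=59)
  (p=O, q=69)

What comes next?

P: L, M, N, O → P (letters move forward 1 place in the alphabet).
Q: +10 each step; 39, 49, 59, 69 → 79.
So the next term is (p=P, q=79).

(p=P, q=79)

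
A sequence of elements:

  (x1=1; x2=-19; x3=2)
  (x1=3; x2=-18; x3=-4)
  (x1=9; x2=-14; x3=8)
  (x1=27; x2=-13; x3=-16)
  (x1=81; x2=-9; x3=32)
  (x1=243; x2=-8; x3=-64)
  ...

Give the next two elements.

X1: 1, 3, 9, 27, 81, 243 → 729 → 2187 (×3 each step).
X2 — alternating steps +1, +4, +1, +4, …: -19, -18, -14, -13, -9, -8 → -4 → -3.
X3 — ×(-2) each step: 2, -4, 8, -16, 32, -64 → 128 → -256.
Putting the parts together: (x1=729; x2=-4; x3=128) and then (x1=2187; x2=-3; x3=-256).

(x1=729; x2=-4; x3=128), (x1=2187; x2=-3; x3=-256)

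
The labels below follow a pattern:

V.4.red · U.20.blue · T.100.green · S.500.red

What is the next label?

Letter — letters move back 1 place in the alphabet: V, U, T, S → R.
Second component: ×5 each step, so 4, 20, 100, 500 → 2500.
Colour: red, blue, green, red → blue (repeats red → blue → green).
Combining the parts gives R.2500.blue.

R.2500.blue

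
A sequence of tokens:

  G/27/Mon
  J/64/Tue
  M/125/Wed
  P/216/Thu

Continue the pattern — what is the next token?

Letter: G, J, M, P → S (letters move forward 3 places in the alphabet).
Second component — perfect cubes: 3³, 4³, 5³, …: 27, 64, 125, 216 → 343.
Day: Mon, Tue, Wed, Thu → Fri (runs through the weekdays Mon→Sun).
Putting it together: S/343/Fri.

S/343/Fri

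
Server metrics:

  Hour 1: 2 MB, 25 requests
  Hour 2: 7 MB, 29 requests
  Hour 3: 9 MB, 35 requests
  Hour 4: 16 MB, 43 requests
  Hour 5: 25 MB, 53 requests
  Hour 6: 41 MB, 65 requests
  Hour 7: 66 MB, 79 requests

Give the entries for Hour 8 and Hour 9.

MB — each term is the sum of the two before it: 2, 7, 9, 16, 25, 41, 66 → 107 → 173.
For the requests, differences are 4, 6, 8, … (increasing by 2 each time): 25, 29, 35, 43, 53, 65, 79 → 95 → 113.
So the next two rows are 107 MB, 95 requests and 173 MB, 113 requests.

107 MB, 95 requests; 173 MB, 113 requests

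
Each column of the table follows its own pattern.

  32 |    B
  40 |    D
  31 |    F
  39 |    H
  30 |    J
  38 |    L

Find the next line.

29  N

First component — alternating steps +8, −9, +8, −9, …: 32, 40, 31, 39, 30, 38 → 29.
For the letter, letters move forward 2 places in the alphabet: B, D, F, H, J, L → N.
So the next line is 29  N.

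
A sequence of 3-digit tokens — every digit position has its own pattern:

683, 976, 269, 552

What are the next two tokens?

845, 138

First digit — +3 each step, mod 10: 6, 9, 2, 5 → 8 → 1.
Second digit — −1 each step, mod 10: 8, 7, 6, 5 → 4 → 3.
For the third digit, +3 each step, mod 10: 3, 6, 9, 2 → 5 → 8.
So the next two tokens are 845 and 138.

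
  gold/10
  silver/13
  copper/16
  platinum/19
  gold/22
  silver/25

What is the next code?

For the metal, repeats gold → silver → copper → platinum: gold, silver, copper, platinum, gold, silver → copper.
Second component: 10, 13, 16, 19, 22, 25 → 28 (+3 each step).
Combining the parts gives copper/28.

copper/28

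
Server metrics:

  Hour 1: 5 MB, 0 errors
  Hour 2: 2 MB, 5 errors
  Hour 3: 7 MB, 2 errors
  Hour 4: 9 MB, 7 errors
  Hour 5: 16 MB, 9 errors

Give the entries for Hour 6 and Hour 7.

MB: 5, 2, 7, 9, 16 → 25 → 41 (each term is the sum of the two before it).
Errors: always the previous value of the MB, so 0, 5, 2, 7, 9 → 16 → 25.
Putting the parts together: 25 MB, 16 errors and then 41 MB, 25 errors.

25 MB, 16 errors; 41 MB, 25 errors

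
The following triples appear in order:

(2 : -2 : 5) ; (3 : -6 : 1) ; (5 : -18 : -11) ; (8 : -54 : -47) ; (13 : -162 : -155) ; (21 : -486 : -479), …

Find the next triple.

(34 : -1458 : -1451)

First entry — each term is the sum of the two before it: 2, 3, 5, 8, 13, 21 → 34.
For the second entry, ×3 each step: -2, -6, -18, -54, -162, -486 → -1458.
Third entry — always 7 more than the second entry: 5, 1, -11, -47, -155, -479 → -1451.
So the next triple is (34 : -1458 : -1451).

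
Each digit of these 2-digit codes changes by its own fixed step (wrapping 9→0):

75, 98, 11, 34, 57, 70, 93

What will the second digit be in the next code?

6

Second digit: 5, 8, 1, 4, 7, 0, 3 → 6 (+3 each step, mod 10).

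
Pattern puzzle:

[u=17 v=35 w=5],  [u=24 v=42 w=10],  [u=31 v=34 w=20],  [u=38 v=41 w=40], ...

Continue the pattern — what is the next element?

[u=45 v=33 w=80]

For the u, +7 each step: 17, 24, 31, 38 → 45.
V — alternating steps +7, −8, +7, −8, …: 35, 42, 34, 41 → 33.
W: ×2 each step, so 5, 10, 20, 40 → 80.
Putting it together: [u=45 v=33 w=80].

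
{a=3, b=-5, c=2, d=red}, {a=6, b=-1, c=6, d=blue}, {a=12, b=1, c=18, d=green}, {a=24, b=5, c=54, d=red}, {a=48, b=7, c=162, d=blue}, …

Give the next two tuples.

{a=96, b=11, c=486, d=green}, {a=192, b=13, c=1458, d=red}

For the a, ×2 each step: 3, 6, 12, 24, 48 → 96 → 192.
For the b, alternating steps +4, +2, +4, +2, …: -5, -1, 1, 5, 7 → 11 → 13.
C: 2, 6, 18, 54, 162 → 486 → 1458 (×3 each step).
D: repeats red → blue → green; red, blue, green, red, blue → green → red.
So the next two tuples are {a=96, b=11, c=486, d=green} and {a=192, b=13, c=1458, d=red}.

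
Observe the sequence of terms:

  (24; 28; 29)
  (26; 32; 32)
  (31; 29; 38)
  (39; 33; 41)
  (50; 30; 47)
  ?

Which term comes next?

First coordinate goes 24, 26, 31, 39, 50 → 64 (differences are 2, 5, 8, … (increasing by 3 each time)).
Second coordinate: alternating steps +4, −3, +4, −3, …, so 28, 32, 29, 33, 30 → 34.
Third coordinate: alternating steps +3, +6, +3, +6, …; 29, 32, 38, 41, 47 → 50.
So the next term is (64; 34; 50).

(64; 34; 50)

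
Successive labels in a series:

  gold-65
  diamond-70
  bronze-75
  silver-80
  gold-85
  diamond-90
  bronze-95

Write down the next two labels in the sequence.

silver-100 then gold-105

Rank: repeats gold → diamond → bronze → silver, so gold, diamond, bronze, silver, gold, diamond, bronze → silver → gold.
Second component: 65, 70, 75, 80, 85, 90, 95 → 100 → 105 (+5 each step).
Putting the parts together: silver-100 and then gold-105.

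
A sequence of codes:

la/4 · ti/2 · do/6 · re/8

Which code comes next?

mi/14

Note goes la, ti, do, re → mi (runs through the solfège scale do→ti).
Second component — each term is the sum of the two before it: 4, 2, 6, 8 → 14.
Putting it together: mi/14.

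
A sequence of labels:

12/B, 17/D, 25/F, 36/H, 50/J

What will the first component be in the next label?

67

First component — differences are 5, 8, 11, … (increasing by 3 each time): 12, 17, 25, 36, 50 → 67.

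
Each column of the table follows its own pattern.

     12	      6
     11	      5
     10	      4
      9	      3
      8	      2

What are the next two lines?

7  1; 6  0

For the first component, −1 each step: 12, 11, 10, 9, 8 → 7 → 6.
Second component: 6, 5, 4, 3, 2 → 1 → 0 (always 6 less than the first component).
Putting the parts together: 7  1 and then 6  0.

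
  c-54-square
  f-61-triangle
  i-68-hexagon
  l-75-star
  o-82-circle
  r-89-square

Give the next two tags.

u-96-triangle then x-103-hexagon

For the letter, letters move forward 3 places in the alphabet: c, f, i, l, o, r → u → x.
Second component — +7 each step: 54, 61, 68, 75, 82, 89 → 96 → 103.
For the shape, repeats square → triangle → hexagon → star → circle: square, triangle, hexagon, star, circle, square → triangle → hexagon.
Putting the parts together: u-96-triangle and then x-103-hexagon.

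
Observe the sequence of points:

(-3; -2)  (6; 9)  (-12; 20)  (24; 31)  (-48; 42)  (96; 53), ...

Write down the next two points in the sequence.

First entry: ×(-2) each step; -3, 6, -12, 24, -48, 96 → -192 → 384.
Second entry: -2, 9, 20, 31, 42, 53 → 64 → 75 (+11 each step).
So the next two points are (-192; 64) and (384; 75).

(-192; 64), (384; 75)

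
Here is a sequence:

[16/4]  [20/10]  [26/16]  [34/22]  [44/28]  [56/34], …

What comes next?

[70/40]

First component — differences are 4, 6, 8, … (increasing by 2 each time): 16, 20, 26, 34, 44, 56 → 70.
Second component goes 4, 10, 16, 22, 28, 34 → 40 (+6 each step).
So the next element is [70/40].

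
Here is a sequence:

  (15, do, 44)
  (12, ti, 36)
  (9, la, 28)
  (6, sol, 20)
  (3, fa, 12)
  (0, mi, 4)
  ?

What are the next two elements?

(-3, re, -4), (-6, do, -12)

First entry: −3 each step; 15, 12, 9, 6, 3, 0 → -3 → -6.
Note — runs backward through the solfège scale do→ti: do, ti, la, sol, fa, mi → re → do.
Third entry — −8 each step: 44, 36, 28, 20, 12, 4 → -4 → -12.
So the next two elements are (-3, re, -4) and (-6, do, -12).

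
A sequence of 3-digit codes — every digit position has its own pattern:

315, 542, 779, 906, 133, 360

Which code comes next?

First digit: 3, 5, 7, 9, 1, 3 → 5 (+2 each step, mod 10).
Second digit goes 1, 4, 7, 0, 3, 6 → 9 (+3 each step, mod 10).
Third digit: −3 each step, mod 10; 5, 2, 9, 6, 3, 0 → 7.
So the next code is 597.

597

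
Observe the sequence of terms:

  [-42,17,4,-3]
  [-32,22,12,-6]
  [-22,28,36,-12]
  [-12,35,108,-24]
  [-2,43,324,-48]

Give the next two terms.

First entry: +10 each step; -42, -32, -22, -12, -2 → 8 → 18.
Second entry: differences are 5, 6, 7, … (increasing by 1 each time); 17, 22, 28, 35, 43 → 52 → 62.
Third entry: 4, 12, 36, 108, 324 → 972 → 2916 (×3 each step).
Fourth entry: ×2 each step, so -3, -6, -12, -24, -48 → -96 → -192.
Putting the parts together: [8,52,972,-96] and then [18,62,2916,-192].

[8,52,972,-96], [18,62,2916,-192]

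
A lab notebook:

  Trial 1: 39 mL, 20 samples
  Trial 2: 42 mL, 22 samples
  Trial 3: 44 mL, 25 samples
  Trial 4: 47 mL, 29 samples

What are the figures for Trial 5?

49 mL, 34 samples

ML: 39, 42, 44, 47 → 49 (alternating steps +3, +2, +3, +2, …).
Samples: 20, 22, 25, 29 → 34 (differences are 2, 3, 4, … (increasing by 1 each time)).
So the next line is 49 mL, 34 samples.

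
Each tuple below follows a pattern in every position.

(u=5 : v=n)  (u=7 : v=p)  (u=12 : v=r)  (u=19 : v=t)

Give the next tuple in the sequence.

U: each term is the sum of the two before it; 5, 7, 12, 19 → 31.
V: n, p, r, t → v (letters move forward 2 places in the alphabet).
Putting it together: (u=31 : v=v).

(u=31 : v=v)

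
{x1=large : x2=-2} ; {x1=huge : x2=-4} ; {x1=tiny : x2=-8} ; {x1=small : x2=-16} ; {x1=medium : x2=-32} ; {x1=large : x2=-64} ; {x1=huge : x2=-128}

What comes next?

{x1=tiny : x2=-256}

For the x1, repeats large → huge → tiny → small → medium: large, huge, tiny, small, medium, large, huge → tiny.
X2 — ×2 each step: -2, -4, -8, -16, -32, -64, -128 → -256.
Putting it together: {x1=tiny : x2=-256}.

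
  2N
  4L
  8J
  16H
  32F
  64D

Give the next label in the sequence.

128B

First component: 2, 4, 8, 16, 32, 64 → 128 (×2 each step).
Letter: N, L, J, H, F, D → B (letters move back 2 places in the alphabet).
Putting it together: 128B.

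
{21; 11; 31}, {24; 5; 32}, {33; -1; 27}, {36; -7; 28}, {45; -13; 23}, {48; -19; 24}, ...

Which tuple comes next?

{57; -25; 19}

First part: alternating steps +3, +9, +3, +9, …, so 21, 24, 33, 36, 45, 48 → 57.
Second part: −6 each step, so 11, 5, -1, -7, -13, -19 → -25.
Third part: alternating steps +1, −5, +1, −5, …; 31, 32, 27, 28, 23, 24 → 19.
So the next tuple is {57; -25; 19}.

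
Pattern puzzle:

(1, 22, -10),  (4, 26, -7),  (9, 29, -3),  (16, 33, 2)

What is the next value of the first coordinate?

First coordinate: perfect squares: 1², 2², 3², …; 1, 4, 9, 16 → 25.

25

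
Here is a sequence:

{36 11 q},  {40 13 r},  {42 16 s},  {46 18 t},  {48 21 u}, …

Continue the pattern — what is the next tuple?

First coordinate: alternating steps +4, +2, +4, +2, …; 36, 40, 42, 46, 48 → 52.
For the second coordinate, alternating steps +2, +3, +2, +3, …: 11, 13, 16, 18, 21 → 23.
Letter: letters move forward 1 place in the alphabet; q, r, s, t, u → v.
Putting it together: {52 23 v}.

{52 23 v}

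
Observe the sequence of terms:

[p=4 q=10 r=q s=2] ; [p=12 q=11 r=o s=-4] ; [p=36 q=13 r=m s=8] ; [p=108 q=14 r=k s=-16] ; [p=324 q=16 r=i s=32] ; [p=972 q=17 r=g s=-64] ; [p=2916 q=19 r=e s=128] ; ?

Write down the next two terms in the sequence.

For the p, ×3 each step: 4, 12, 36, 108, 324, 972, 2916 → 8748 → 26244.
For the q, alternating steps +1, +2, +1, +2, …: 10, 11, 13, 14, 16, 17, 19 → 20 → 22.
For the r, letters move back 2 places in the alphabet: q, o, m, k, i, g, e → c → a.
S goes 2, -4, 8, -16, 32, -64, 128 → -256 → 512 (×(-2) each step).
Putting the parts together: [p=8748 q=20 r=c s=-256] and then [p=26244 q=22 r=a s=512].

[p=8748 q=20 r=c s=-256], [p=26244 q=22 r=a s=512]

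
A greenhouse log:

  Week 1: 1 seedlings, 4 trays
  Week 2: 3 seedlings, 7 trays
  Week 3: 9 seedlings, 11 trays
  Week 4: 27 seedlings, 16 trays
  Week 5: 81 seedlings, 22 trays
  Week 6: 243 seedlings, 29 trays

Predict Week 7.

729 seedlings, 37 trays

Seedlings goes 1, 3, 9, 27, 81, 243 → 729 (×3 each step).
Trays: 4, 7, 11, 16, 22, 29 → 37 (differences are 3, 4, 5, … (increasing by 1 each time)).
Putting it together: 729 seedlings, 37 trays.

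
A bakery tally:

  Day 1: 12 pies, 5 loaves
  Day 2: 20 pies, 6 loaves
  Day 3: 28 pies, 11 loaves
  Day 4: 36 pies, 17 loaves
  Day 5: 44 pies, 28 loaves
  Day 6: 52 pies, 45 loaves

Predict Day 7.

60 pies, 73 loaves

Pies: +8 each step, so 12, 20, 28, 36, 44, 52 → 60.
Loaves: each term is the sum of the two before it, so 5, 6, 11, 17, 28, 45 → 73.
Combining the parts gives 60 pies, 73 loaves.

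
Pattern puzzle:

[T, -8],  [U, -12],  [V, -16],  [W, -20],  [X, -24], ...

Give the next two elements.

Letter: letters move forward 1 place in the alphabet, so T, U, V, W, X → Y → Z.
Second part goes -8, -12, -16, -20, -24 → -28 → -32 (−4 each step).
Putting the parts together: [Y, -28] and then [Z, -32].

[Y, -28], [Z, -32]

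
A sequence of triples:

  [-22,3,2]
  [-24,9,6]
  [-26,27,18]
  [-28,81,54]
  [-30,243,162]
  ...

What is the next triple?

[-32,729,486]

First slot: −2 each step; -22, -24, -26, -28, -30 → -32.
Second slot — ×3 each step: 3, 9, 27, 81, 243 → 729.
Third slot: ×3 each step; 2, 6, 18, 54, 162 → 486.
Combining the parts gives [-32,729,486].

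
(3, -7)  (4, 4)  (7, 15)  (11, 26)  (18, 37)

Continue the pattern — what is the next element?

First slot goes 3, 4, 7, 11, 18 → 29 (each term is the sum of the two before it).
Second slot goes -7, 4, 15, 26, 37 → 48 (+11 each step).
Combining the parts gives (29, 48).

(29, 48)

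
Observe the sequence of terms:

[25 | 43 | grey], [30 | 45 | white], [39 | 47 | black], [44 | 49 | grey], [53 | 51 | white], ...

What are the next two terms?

[58 | 53 | black], [67 | 55 | grey]

First component: 25, 30, 39, 44, 53 → 58 → 67 (alternating steps +5, +9, +5, +9, …).
Second component — +2 each step: 43, 45, 47, 49, 51 → 53 → 55.
Shade: repeats grey → white → black; grey, white, black, grey, white → black → grey.
So the next two terms are [58 | 53 | black] and [67 | 55 | grey].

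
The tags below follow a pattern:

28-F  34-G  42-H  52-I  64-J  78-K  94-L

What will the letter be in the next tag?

First component: differences are 6, 8, 10, … (increasing by 2 each time); 28, 34, 42, 52, 64, 78, 94 → 112.
Letter goes F, G, H, I, J, K, L → M (letters move forward 1 place in the alphabet).

M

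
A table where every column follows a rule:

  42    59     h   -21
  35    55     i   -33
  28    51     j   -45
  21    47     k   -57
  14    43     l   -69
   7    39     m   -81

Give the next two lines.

For the first component, −7 each step: 42, 35, 28, 21, 14, 7 → 0 → -7.
Second component: −4 each step, so 59, 55, 51, 47, 43, 39 → 35 → 31.
Letter — letters move forward 1 place in the alphabet: h, i, j, k, l, m → n → o.
Fourth component: -21, -33, -45, -57, -69, -81 → -93 → -105 (−12 each step).
So the next two lines are 0  35  n  -93 and -7  31  o  -105.

0  35  n  -93; -7  31  o  -105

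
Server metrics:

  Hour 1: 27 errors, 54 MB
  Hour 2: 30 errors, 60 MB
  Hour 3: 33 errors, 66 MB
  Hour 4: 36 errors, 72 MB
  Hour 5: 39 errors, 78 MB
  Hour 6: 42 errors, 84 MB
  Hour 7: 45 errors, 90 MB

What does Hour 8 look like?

For the errors, +3 each step: 27, 30, 33, 36, 39, 42, 45 → 48.
MB: always 2 × the errors; 54, 60, 66, 72, 78, 84, 90 → 96.
Combining the parts gives 48 errors, 96 MB.

48 errors, 96 MB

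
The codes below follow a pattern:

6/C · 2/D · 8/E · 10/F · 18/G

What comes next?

First component — each term is the sum of the two before it: 6, 2, 8, 10, 18 → 28.
Letter: letters move forward 1 place in the alphabet, so C, D, E, F, G → H.
Putting it together: 28/H.

28/H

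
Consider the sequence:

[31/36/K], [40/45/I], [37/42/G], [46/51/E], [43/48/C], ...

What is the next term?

[52/57/A]

First slot — alternating steps +9, −3, +9, −3, …: 31, 40, 37, 46, 43 → 52.
For the second slot, always 5 more than the first slot: 36, 45, 42, 51, 48 → 57.
For the letter, letters move back 2 places in the alphabet: K, I, G, E, C → A.
Putting it together: [52/57/A].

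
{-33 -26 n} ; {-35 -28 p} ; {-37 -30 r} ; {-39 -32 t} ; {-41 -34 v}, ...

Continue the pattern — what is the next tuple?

First component — −2 each step: -33, -35, -37, -39, -41 → -43.
Second component: always 7 more than the first component; -26, -28, -30, -32, -34 → -36.
For the letter, letters move forward 2 places in the alphabet: n, p, r, t, v → x.
Putting it together: {-43 -36 x}.

{-43 -36 x}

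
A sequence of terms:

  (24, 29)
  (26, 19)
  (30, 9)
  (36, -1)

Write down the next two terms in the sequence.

(44, -11), (54, -21)

For the first value, differences are 2, 4, 6, … (increasing by 2 each time): 24, 26, 30, 36 → 44 → 54.
Second value goes 29, 19, 9, -1 → -11 → -21 (−10 each step).
So the next two terms are (44, -11) and (54, -21).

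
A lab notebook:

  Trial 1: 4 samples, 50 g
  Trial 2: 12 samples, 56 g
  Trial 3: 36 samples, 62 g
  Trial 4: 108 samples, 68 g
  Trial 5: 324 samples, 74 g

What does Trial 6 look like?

Samples: ×3 each step; 4, 12, 36, 108, 324 → 972.
G — +6 each step: 50, 56, 62, 68, 74 → 80.
Combining the parts gives 972 samples, 80 g.

972 samples, 80 g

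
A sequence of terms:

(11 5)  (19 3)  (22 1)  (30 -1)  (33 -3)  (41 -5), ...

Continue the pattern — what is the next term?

First component: alternating steps +8, +3, +8, +3, …, so 11, 19, 22, 30, 33, 41 → 44.
Second component: −2 each step; 5, 3, 1, -1, -3, -5 → -7.
Putting it together: (44 -7).

(44 -7)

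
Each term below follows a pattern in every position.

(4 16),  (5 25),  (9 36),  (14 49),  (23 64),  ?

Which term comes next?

(37 81)

First slot — each term is the sum of the two before it: 4, 5, 9, 14, 23 → 37.
Second slot — perfect squares: 4², 5², 6², …: 16, 25, 36, 49, 64 → 81.
Combining the parts gives (37 81).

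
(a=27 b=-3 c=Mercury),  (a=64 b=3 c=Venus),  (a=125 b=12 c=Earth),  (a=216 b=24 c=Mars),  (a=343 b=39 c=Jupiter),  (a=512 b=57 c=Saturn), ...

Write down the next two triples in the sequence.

(a=729 b=78 c=Uranus), (a=1000 b=102 c=Neptune)

A — perfect cubes: 3³, 4³, 5³, …: 27, 64, 125, 216, 343, 512 → 729 → 1000.
For the b, differences are 6, 9, 12, … (increasing by 3 each time): -3, 3, 12, 24, 39, 57 → 78 → 102.
C — runs through the planets Mercury→Neptune: Mercury, Venus, Earth, Mars, Jupiter, Saturn → Uranus → Neptune.
Putting the parts together: (a=729 b=78 c=Uranus) and then (a=1000 b=102 c=Neptune).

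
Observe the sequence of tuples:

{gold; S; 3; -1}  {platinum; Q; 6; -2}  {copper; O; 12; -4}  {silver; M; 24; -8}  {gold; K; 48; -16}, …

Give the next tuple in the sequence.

Metal: gold, platinum, copper, silver, gold → platinum (repeats gold → platinum → copper → silver).
Letter: letters move back 2 places in the alphabet; S, Q, O, M, K → I.
Third part goes 3, 6, 12, 24, 48 → 96 (×2 each step).
Fourth part — ×2 each step: -1, -2, -4, -8, -16 → -32.
Putting it together: {platinum; I; 96; -32}.

{platinum; I; 96; -32}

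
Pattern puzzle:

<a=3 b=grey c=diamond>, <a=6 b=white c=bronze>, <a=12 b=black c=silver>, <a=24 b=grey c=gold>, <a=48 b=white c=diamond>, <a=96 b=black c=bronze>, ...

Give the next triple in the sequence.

A: 3, 6, 12, 24, 48, 96 → 192 (×2 each step).
B: grey, white, black, grey, white, black → grey (repeats grey → white → black).
C goes diamond, bronze, silver, gold, diamond, bronze → silver (repeats diamond → bronze → silver → gold).
Putting it together: <a=192 b=grey c=silver>.

<a=192 b=grey c=silver>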